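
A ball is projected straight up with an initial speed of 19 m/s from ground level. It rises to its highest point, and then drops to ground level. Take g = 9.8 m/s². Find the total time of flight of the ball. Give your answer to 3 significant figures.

Phase 1 (rising): v₀ = 19.0 m/s, a = -9.8 m/s².
v = v₀ + at → t = (0 − 19.0) / -9.8 = 1.94 s
v² = v₀² + 2aΔx → Δx = (0² − 19.0²)/(2·-9.8) = 18.4 m

Phase 2 (falling): v₀ = 0 m/s, a = -9.8 m/s².
Falls 18.4 m from rest: t = √(2·18.4/9.8) = 1.94 s; v = g·t = 19.0 m/s.
Total time = 1.94 + 1.94 = 3.88 s

3.88 s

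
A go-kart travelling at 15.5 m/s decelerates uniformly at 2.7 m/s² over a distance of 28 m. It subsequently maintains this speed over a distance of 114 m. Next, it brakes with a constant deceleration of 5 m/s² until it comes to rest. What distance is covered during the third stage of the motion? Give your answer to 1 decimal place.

8.9 m

Phase 1 (decelerating): v₀ = 15.5 m/s, a = -2.7 m/s².
v² = v₀² + 2aΔx = 15.5² + 2·-2.7·28 = 89.0 → v = 9.44 m/s
t = (v − v₀)/a = (9.44 − 15.5)/-2.7 = 2.25 s

Phase 2 (constant speed): v₀ = 9.44 m/s, a = 0 m/s².
Constant speed: t = d/v = 114/9.44 = 12.1 s

Phase 3 (decelerating): v₀ = 9.44 m/s, a = -5 m/s².
v = v₀ + at → t = (0 − 9.44) / -5 = 1.89 s
v² = v₀² + 2aΔx → Δx = (0² − 9.44²)/(2·-5) = 8.90 m
Distance in phase 3 = 8.90 m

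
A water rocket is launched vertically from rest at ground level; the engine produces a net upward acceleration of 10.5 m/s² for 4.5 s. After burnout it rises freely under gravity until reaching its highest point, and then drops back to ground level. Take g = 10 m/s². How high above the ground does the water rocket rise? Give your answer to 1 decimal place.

217.9 m

Phase 1 (powered ascent): v₀ = 0 m/s, a = 10.5 m/s².
v = v₀ + at = 0 + (10.5)(4.5) = 47.2 m/s
Δx = v₀t + ½at² = 0·4.5 + 0.5·10.5·4.5² = 106 m

Phase 2 (coasting upward): v₀ = 47.2 m/s, a = -10 m/s².
v = v₀ + at → t = (0 − 47.2) / -10 = 4.72 s
v² = v₀² + 2aΔx → Δx = (0² − 47.2²)/(2·-10) = 112 m
Maximum height = 106 + 112 = 218 m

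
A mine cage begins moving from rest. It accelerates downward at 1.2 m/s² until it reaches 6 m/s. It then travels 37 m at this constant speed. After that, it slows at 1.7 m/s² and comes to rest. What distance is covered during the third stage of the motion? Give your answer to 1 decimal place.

Phase 1 (accelerating): v₀ = 0 m/s, a = 1.2 m/s².
v = v₀ + at → t = (6 − 0) / 1.2 = 5.00 s
v² = v₀² + 2aΔx → Δx = (6² − 0²)/(2·1.2) = 15.0 m

Phase 2 (constant speed): v₀ = 6.00 m/s, a = 0 m/s².
Constant speed: t = d/v = 37/6.00 = 6.17 s

Phase 3 (decelerating): v₀ = 6.00 m/s, a = -1.7 m/s².
v = v₀ + at → t = (0 − 6.00) / -1.7 = 3.53 s
v² = v₀² + 2aΔx → Δx = (0² − 6.00²)/(2·-1.7) = 10.6 m
Distance in phase 3 = 10.6 m

10.6 m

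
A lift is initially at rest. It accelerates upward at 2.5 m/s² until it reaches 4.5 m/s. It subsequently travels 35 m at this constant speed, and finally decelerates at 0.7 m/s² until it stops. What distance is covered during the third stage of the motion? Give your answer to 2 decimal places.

14.46 m

Phase 1 (accelerating): v₀ = 0 m/s, a = 2.5 m/s².
v = v₀ + at → t = (4.5 − 0) / 2.5 = 1.80 s
v² = v₀² + 2aΔx → Δx = (4.5² − 0²)/(2·2.5) = 4.05 m

Phase 2 (constant speed): v₀ = 4.50 m/s, a = 0 m/s².
Constant speed: t = d/v = 35/4.50 = 7.78 s

Phase 3 (decelerating): v₀ = 4.50 m/s, a = -0.7 m/s².
v = v₀ + at → t = (0 − 4.50) / -0.7 = 6.43 s
v² = v₀² + 2aΔx → Δx = (0² − 4.50²)/(2·-0.7) = 14.5 m
Distance in phase 3 = 14.5 m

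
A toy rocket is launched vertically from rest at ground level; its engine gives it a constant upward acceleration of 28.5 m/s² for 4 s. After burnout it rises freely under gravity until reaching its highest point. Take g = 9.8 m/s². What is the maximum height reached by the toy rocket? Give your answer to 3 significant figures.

891 m

Phase 1 (powered ascent): v₀ = 0 m/s, a = 28.5 m/s².
v = v₀ + at = 0 + (28.5)(4) = 114 m/s
Δx = v₀t + ½at² = 0·4 + 0.5·28.5·4² = 228 m

Phase 2 (coasting upward): v₀ = 114 m/s, a = -9.8 m/s².
v = v₀ + at → t = (0 − 114) / -9.8 = 11.6 s
v² = v₀² + 2aΔx → Δx = (0² − 114²)/(2·-9.8) = 663 m
Maximum height = 228 + 663 = 891 m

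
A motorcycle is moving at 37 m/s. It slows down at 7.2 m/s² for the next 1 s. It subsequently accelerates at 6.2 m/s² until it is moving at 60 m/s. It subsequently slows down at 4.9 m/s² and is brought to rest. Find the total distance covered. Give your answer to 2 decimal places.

Phase 1 (decelerating): v₀ = 37.0 m/s, a = -7.2 m/s².
v = v₀ + at = 37.0 + (-7.2)(1) = 29.8 m/s
Δx = v₀t + ½at² = 37.0·1 + 0.5·-7.2·1² = 33.4 m

Phase 2 (accelerating): v₀ = 29.8 m/s, a = 6.2 m/s².
v = v₀ + at → t = (60 − 29.8) / 6.2 = 4.87 s
v² = v₀² + 2aΔx → Δx = (60² − 29.8²)/(2·6.2) = 219 m

Phase 3 (decelerating): v₀ = 60.0 m/s, a = -4.9 m/s².
v = v₀ + at → t = (0 − 60.0) / -4.9 = 12.2 s
v² = v₀² + 2aΔx → Δx = (0² − 60.0²)/(2·-4.9) = 367 m
Total distance = 33.4 + 219 + 367 = 619 m

619.45 m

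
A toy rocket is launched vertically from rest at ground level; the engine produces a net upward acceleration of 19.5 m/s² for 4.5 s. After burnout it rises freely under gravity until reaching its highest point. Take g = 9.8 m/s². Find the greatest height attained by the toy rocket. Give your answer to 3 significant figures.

590 m

Phase 1 (powered ascent): v₀ = 0 m/s, a = 19.5 m/s².
v = v₀ + at = 0 + (19.5)(4.5) = 87.8 m/s
Δx = v₀t + ½at² = 0·4.5 + 0.5·19.5·4.5² = 197 m

Phase 2 (coasting upward): v₀ = 87.8 m/s, a = -9.8 m/s².
v = v₀ + at → t = (0 − 87.8) / -9.8 = 8.95 s
v² = v₀² + 2aΔx → Δx = (0² − 87.8²)/(2·-9.8) = 393 m
Maximum height = 197 + 393 = 590 m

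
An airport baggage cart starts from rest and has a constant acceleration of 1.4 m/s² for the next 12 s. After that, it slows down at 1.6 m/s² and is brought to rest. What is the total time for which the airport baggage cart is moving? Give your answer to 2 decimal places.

22.50 s

Phase 1 (accelerating): v₀ = 0 m/s, a = 1.4 m/s².
v = v₀ + at = 0 + (1.4)(12) = 16.8 m/s
Δx = v₀t + ½at² = 0·12 + 0.5·1.4·12² = 101 m

Phase 2 (decelerating): v₀ = 16.8 m/s, a = -1.6 m/s².
v = v₀ + at → t = (0 − 16.8) / -1.6 = 10.5 s
v² = v₀² + 2aΔx → Δx = (0² − 16.8²)/(2·-1.6) = 88.2 m
Total time = 12.0 + 10.5 = 22.5 s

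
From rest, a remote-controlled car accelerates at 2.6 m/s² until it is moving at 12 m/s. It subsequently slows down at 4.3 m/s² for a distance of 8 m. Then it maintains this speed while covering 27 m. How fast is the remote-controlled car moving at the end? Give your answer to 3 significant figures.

Phase 1 (accelerating): v₀ = 0 m/s, a = 2.6 m/s².
v = v₀ + at → t = (12 − 0) / 2.6 = 4.62 s
v² = v₀² + 2aΔx → Δx = (12² − 0²)/(2·2.6) = 27.7 m

Phase 2 (decelerating): v₀ = 12.0 m/s, a = -4.3 m/s².
v² = v₀² + 2aΔx = 12.0² + 2·-4.3·8 = 75.2 → v = 8.67 m/s
t = (v − v₀)/a = (8.67 − 12.0)/-4.3 = 0.774 s

Phase 3 (constant speed): v₀ = 8.67 m/s, a = 0 m/s².
Constant speed: t = d/v = 27/8.67 = 3.11 s
Final speed = 8.67 m/s

8.67 m/s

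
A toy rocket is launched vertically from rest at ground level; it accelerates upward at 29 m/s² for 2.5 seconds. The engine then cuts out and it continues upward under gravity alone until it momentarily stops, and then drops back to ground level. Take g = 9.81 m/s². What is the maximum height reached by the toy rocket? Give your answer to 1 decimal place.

Phase 1 (powered ascent): v₀ = 0 m/s, a = 29 m/s².
v = v₀ + at = 0 + (29)(2.5) = 72.5 m/s
Δx = v₀t + ½at² = 0·2.5 + 0.5·29·2.5² = 90.6 m

Phase 2 (coasting upward): v₀ = 72.5 m/s, a = -9.81 m/s².
v = v₀ + at → t = (0 − 72.5) / -9.81 = 7.39 s
v² = v₀² + 2aΔx → Δx = (0² − 72.5²)/(2·-9.81) = 268 m
Maximum height = 90.6 + 268 = 359 m

358.5 m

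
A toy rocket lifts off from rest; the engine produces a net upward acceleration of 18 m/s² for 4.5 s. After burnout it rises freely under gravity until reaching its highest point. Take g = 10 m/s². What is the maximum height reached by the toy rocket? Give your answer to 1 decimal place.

Phase 1 (powered ascent): v₀ = 0 m/s, a = 18 m/s².
v = v₀ + at = 0 + (18)(4.5) = 81.0 m/s
Δx = v₀t + ½at² = 0·4.5 + 0.5·18·4.5² = 182 m

Phase 2 (coasting upward): v₀ = 81.0 m/s, a = -10 m/s².
v = v₀ + at → t = (0 − 81.0) / -10 = 8.10 s
v² = v₀² + 2aΔx → Δx = (0² − 81.0²)/(2·-10) = 328 m
Maximum height = 182 + 328 = 510 m

510.3 m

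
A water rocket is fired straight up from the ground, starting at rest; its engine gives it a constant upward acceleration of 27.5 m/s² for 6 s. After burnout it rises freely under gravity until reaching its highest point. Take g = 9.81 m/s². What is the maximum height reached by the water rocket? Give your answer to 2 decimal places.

1882.61 m

Phase 1 (powered ascent): v₀ = 0 m/s, a = 27.5 m/s².
v = v₀ + at = 0 + (27.5)(6) = 165 m/s
Δx = v₀t + ½at² = 0·6 + 0.5·27.5·6² = 495 m

Phase 2 (coasting upward): v₀ = 165 m/s, a = -9.81 m/s².
v = v₀ + at → t = (0 − 165) / -9.81 = 16.8 s
v² = v₀² + 2aΔx → Δx = (0² − 165²)/(2·-9.81) = 1390 m
Maximum height = 495 + 1390 = 1880 m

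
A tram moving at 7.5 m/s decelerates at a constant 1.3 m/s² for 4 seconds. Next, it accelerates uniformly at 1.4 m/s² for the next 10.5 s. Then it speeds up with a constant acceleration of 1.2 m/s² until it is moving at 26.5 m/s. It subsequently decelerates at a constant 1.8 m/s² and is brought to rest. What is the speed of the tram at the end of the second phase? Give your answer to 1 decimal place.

Phase 1 (decelerating): v₀ = 7.50 m/s, a = -1.3 m/s².
v = v₀ + at = 7.50 + (-1.3)(4) = 2.30 m/s
Δx = v₀t + ½at² = 7.50·4 + 0.5·-1.3·4² = 19.6 m

Phase 2 (accelerating): v₀ = 2.30 m/s, a = 1.4 m/s².
v = v₀ + at = 2.30 + (1.4)(10.5) = 17.0 m/s
Δx = v₀t + ½at² = 2.30·10.5 + 0.5·1.4·10.5² = 101 m
Speed at end of phase 2 = 17.0 m/s

17.0 m/s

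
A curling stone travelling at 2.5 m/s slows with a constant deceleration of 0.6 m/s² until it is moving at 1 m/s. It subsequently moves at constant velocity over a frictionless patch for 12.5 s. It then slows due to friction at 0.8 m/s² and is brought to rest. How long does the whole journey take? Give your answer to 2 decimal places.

16.25 s

Phase 1 (decelerating): v₀ = 2.50 m/s, a = -0.6 m/s².
v = v₀ + at → t = (1 − 2.50) / -0.6 = 2.50 s
v² = v₀² + 2aΔx → Δx = (1² − 2.50²)/(2·-0.6) = 4.38 m

Phase 2 (constant speed): v₀ = 1.00 m/s, a = 0 m/s².
v = v₀ + at = 1.00 + (0)(12.5) = 1.00 m/s
Δx = v₀t + ½at² = 1.00·12.5 + 0.5·0·12.5² = 12.5 m

Phase 3 (decelerating): v₀ = 1.00 m/s, a = -0.8 m/s².
v = v₀ + at → t = (0 − 1.00) / -0.8 = 1.25 s
v² = v₀² + 2aΔx → Δx = (0² − 1.00²)/(2·-0.8) = 0.625 m
Total time = 2.50 + 12.5 + 1.25 = 16.2 s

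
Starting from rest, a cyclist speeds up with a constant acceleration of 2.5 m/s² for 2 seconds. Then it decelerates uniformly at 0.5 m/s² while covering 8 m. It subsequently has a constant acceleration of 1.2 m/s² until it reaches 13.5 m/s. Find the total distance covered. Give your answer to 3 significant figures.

Phase 1 (accelerating): v₀ = 0 m/s, a = 2.5 m/s².
v = v₀ + at = 0 + (2.5)(2) = 5.00 m/s
Δx = v₀t + ½at² = 0·2 + 0.5·2.5·2² = 5.00 m

Phase 2 (decelerating): v₀ = 5.00 m/s, a = -0.5 m/s².
v² = v₀² + 2aΔx = 5.00² + 2·-0.5·8 = 17.0 → v = 4.12 m/s
t = (v − v₀)/a = (4.12 − 5.00)/-0.5 = 1.75 s

Phase 3 (accelerating): v₀ = 4.12 m/s, a = 1.2 m/s².
v = v₀ + at → t = (13.5 − 4.12) / 1.2 = 7.81 s
v² = v₀² + 2aΔx → Δx = (13.5² − 4.12²)/(2·1.2) = 68.9 m
Total distance = 5.00 + 8.00 + 68.9 = 81.9 m

81.9 m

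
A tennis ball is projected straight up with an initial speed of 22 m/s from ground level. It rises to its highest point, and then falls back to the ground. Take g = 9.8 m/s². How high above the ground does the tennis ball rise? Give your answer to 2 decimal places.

Phase 1 (rising): v₀ = 22.0 m/s, a = -9.8 m/s².
v = v₀ + at → t = (0 − 22.0) / -9.8 = 2.24 s
v² = v₀² + 2aΔx → Δx = (0² − 22.0²)/(2·-9.8) = 24.7 m
Maximum height = 24.7 m

24.69 m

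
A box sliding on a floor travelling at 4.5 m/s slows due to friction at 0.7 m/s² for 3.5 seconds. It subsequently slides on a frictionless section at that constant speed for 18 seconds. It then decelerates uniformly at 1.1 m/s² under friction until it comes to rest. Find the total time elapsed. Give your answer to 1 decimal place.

Phase 1 (decelerating): v₀ = 4.50 m/s, a = -0.7 m/s².
v = v₀ + at = 4.50 + (-0.7)(3.5) = 2.05 m/s
Δx = v₀t + ½at² = 4.50·3.5 + 0.5·-0.7·3.5² = 11.5 m

Phase 2 (constant speed): v₀ = 2.05 m/s, a = 0 m/s².
v = v₀ + at = 2.05 + (0)(18) = 2.05 m/s
Δx = v₀t + ½at² = 2.05·18 + 0.5·0·18² = 36.9 m

Phase 3 (decelerating): v₀ = 2.05 m/s, a = -1.1 m/s².
v = v₀ + at → t = (0 − 2.05) / -1.1 = 1.86 s
v² = v₀² + 2aΔx → Δx = (0² − 2.05²)/(2·-1.1) = 1.91 m
Total time = 3.50 + 18.0 + 1.86 = 23.4 s

23.4 s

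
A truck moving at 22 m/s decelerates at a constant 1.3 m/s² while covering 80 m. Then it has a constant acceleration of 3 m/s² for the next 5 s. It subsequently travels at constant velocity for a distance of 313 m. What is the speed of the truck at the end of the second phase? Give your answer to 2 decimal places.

31.61 m/s

Phase 1 (decelerating): v₀ = 22.0 m/s, a = -1.3 m/s².
v² = v₀² + 2aΔx = 22.0² + 2·-1.3·80 = 276 → v = 16.6 m/s
t = (v − v₀)/a = (16.6 − 22.0)/-1.3 = 4.14 s

Phase 2 (accelerating): v₀ = 16.6 m/s, a = 3 m/s².
v = v₀ + at = 16.6 + (3)(5) = 31.6 m/s
Δx = v₀t + ½at² = 16.6·5 + 0.5·3·5² = 121 m
Speed at end of phase 2 = 31.6 m/s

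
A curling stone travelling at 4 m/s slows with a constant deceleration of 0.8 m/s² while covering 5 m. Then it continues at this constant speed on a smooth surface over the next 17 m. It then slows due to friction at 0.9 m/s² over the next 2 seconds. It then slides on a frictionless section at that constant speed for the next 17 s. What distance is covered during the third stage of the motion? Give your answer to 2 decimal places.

Phase 1 (decelerating): v₀ = 4.00 m/s, a = -0.8 m/s².
v² = v₀² + 2aΔx = 4.00² + 2·-0.8·5 = 8.00 → v = 2.83 m/s
t = (v − v₀)/a = (2.83 − 4.00)/-0.8 = 1.46 s

Phase 2 (constant speed): v₀ = 2.83 m/s, a = 0 m/s².
Constant speed: t = d/v = 17/2.83 = 6.01 s

Phase 3 (decelerating): v₀ = 2.83 m/s, a = -0.9 m/s².
v = v₀ + at = 2.83 + (-0.9)(2) = 1.03 m/s
Δx = v₀t + ½at² = 2.83·2 + 0.5·-0.9·2² = 3.86 m
Distance in phase 3 = 3.86 m

3.86 m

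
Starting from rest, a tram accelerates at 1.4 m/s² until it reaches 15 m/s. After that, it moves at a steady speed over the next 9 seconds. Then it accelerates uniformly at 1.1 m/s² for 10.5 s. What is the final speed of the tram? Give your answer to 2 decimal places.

Phase 1 (accelerating): v₀ = 0 m/s, a = 1.4 m/s².
v = v₀ + at → t = (15 − 0) / 1.4 = 10.7 s
v² = v₀² + 2aΔx → Δx = (15² − 0²)/(2·1.4) = 80.4 m

Phase 2 (constant speed): v₀ = 15.0 m/s, a = 0 m/s².
v = v₀ + at = 15.0 + (0)(9) = 15.0 m/s
Δx = v₀t + ½at² = 15.0·9 + 0.5·0·9² = 135 m

Phase 3 (accelerating): v₀ = 15.0 m/s, a = 1.1 m/s².
v = v₀ + at = 15.0 + (1.1)(10.5) = 26.6 m/s
Δx = v₀t + ½at² = 15.0·10.5 + 0.5·1.1·10.5² = 218 m
Final speed = 26.6 m/s

26.55 m/s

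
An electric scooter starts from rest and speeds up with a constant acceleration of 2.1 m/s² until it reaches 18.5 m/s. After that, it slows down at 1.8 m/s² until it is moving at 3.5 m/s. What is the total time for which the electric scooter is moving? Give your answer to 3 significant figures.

Phase 1 (accelerating): v₀ = 0 m/s, a = 2.1 m/s².
v = v₀ + at → t = (18.5 − 0) / 2.1 = 8.81 s
v² = v₀² + 2aΔx → Δx = (18.5² − 0²)/(2·2.1) = 81.5 m

Phase 2 (decelerating): v₀ = 18.5 m/s, a = -1.8 m/s².
v = v₀ + at → t = (3.5 − 18.5) / -1.8 = 8.33 s
v² = v₀² + 2aΔx → Δx = (3.5² − 18.5²)/(2·-1.8) = 91.7 m
Total time = 8.81 + 8.33 = 17.1 s

17.1 s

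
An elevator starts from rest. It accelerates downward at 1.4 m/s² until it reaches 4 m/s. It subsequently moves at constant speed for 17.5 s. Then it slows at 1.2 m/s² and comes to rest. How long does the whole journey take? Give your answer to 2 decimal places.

Phase 1 (accelerating): v₀ = 0 m/s, a = 1.4 m/s².
v = v₀ + at → t = (4 − 0) / 1.4 = 2.86 s
v² = v₀² + 2aΔx → Δx = (4² − 0²)/(2·1.4) = 5.71 m

Phase 2 (constant speed): v₀ = 4.00 m/s, a = 0 m/s².
v = v₀ + at = 4.00 + (0)(17.5) = 4.00 m/s
Δx = v₀t + ½at² = 4.00·17.5 + 0.5·0·17.5² = 70.0 m

Phase 3 (decelerating): v₀ = 4.00 m/s, a = -1.2 m/s².
v = v₀ + at → t = (0 − 4.00) / -1.2 = 3.33 s
v² = v₀² + 2aΔx → Δx = (0² − 4.00²)/(2·-1.2) = 6.67 m
Total time = 2.86 + 17.5 + 3.33 = 23.7 s

23.69 s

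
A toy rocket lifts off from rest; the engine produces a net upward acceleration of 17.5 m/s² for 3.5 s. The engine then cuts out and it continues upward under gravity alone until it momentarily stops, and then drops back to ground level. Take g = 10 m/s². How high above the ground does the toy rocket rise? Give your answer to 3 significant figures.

Phase 1 (powered ascent): v₀ = 0 m/s, a = 17.5 m/s².
v = v₀ + at = 0 + (17.5)(3.5) = 61.2 m/s
Δx = v₀t + ½at² = 0·3.5 + 0.5·17.5·3.5² = 107 m

Phase 2 (coasting upward): v₀ = 61.2 m/s, a = -10 m/s².
v = v₀ + at → t = (0 − 61.2) / -10 = 6.12 s
v² = v₀² + 2aΔx → Δx = (0² − 61.2²)/(2·-10) = 188 m
Maximum height = 107 + 188 = 295 m

295 m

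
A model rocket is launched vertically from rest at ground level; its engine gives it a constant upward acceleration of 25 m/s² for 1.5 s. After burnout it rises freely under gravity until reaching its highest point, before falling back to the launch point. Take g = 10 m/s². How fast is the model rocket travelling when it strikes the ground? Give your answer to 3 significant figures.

44.4 m/s

Phase 1 (powered ascent): v₀ = 0 m/s, a = 25 m/s².
v = v₀ + at = 0 + (25)(1.5) = 37.5 m/s
Δx = v₀t + ½at² = 0·1.5 + 0.5·25·1.5² = 28.1 m

Phase 2 (coasting upward): v₀ = 37.5 m/s, a = -10 m/s².
v = v₀ + at → t = (0 − 37.5) / -10 = 3.75 s
v² = v₀² + 2aΔx → Δx = (0² − 37.5²)/(2·-10) = 70.3 m

Phase 3 (free fall): v₀ = 0 m/s, a = -10 m/s².
Falls 98.4 m from rest: t = √(2·98.4/10) = 4.44 s; v = g·t = 44.4 m/s.
Impact speed = 44.4 m/s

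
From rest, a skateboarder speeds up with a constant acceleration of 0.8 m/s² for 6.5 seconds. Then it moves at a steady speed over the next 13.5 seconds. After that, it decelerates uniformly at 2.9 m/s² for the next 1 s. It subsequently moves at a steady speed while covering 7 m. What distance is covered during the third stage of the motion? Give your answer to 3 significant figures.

3.75 m

Phase 1 (accelerating): v₀ = 0 m/s, a = 0.8 m/s².
v = v₀ + at = 0 + (0.8)(6.5) = 5.20 m/s
Δx = v₀t + ½at² = 0·6.5 + 0.5·0.8·6.5² = 16.9 m

Phase 2 (constant speed): v₀ = 5.20 m/s, a = 0 m/s².
v = v₀ + at = 5.20 + (0)(13.5) = 5.20 m/s
Δx = v₀t + ½at² = 5.20·13.5 + 0.5·0·13.5² = 70.2 m

Phase 3 (decelerating): v₀ = 5.20 m/s, a = -2.9 m/s².
v = v₀ + at = 5.20 + (-2.9)(1) = 2.30 m/s
Δx = v₀t + ½at² = 5.20·1 + 0.5·-2.9·1² = 3.75 m
Distance in phase 3 = 3.75 m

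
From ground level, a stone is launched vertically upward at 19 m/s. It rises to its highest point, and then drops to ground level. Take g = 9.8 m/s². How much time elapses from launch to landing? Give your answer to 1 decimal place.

3.9 s

Phase 1 (rising): v₀ = 19.0 m/s, a = -9.8 m/s².
v = v₀ + at → t = (0 − 19.0) / -9.8 = 1.94 s
v² = v₀² + 2aΔx → Δx = (0² − 19.0²)/(2·-9.8) = 18.4 m

Phase 2 (falling): v₀ = 0 m/s, a = -9.8 m/s².
Falls 18.4 m from rest: t = √(2·18.4/9.8) = 1.94 s; v = g·t = 19.0 m/s.
Total time = 1.94 + 1.94 = 3.88 s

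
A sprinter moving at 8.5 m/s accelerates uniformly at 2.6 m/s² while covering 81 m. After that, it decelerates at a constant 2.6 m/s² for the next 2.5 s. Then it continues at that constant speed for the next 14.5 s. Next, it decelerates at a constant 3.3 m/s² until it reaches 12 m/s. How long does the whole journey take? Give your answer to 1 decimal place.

23.4 s

Phase 1 (accelerating): v₀ = 8.50 m/s, a = 2.6 m/s².
v² = v₀² + 2aΔx = 8.50² + 2·2.6·81 = 493 → v = 22.2 m/s
t = (v − v₀)/a = (22.2 − 8.50)/2.6 = 5.27 s

Phase 2 (decelerating): v₀ = 22.2 m/s, a = -2.6 m/s².
v = v₀ + at = 22.2 + (-2.6)(2.5) = 15.7 m/s
Δx = v₀t + ½at² = 22.2·2.5 + 0.5·-2.6·2.5² = 47.4 m

Phase 3 (constant speed): v₀ = 15.7 m/s, a = 0 m/s².
v = v₀ + at = 15.7 + (0)(14.5) = 15.7 m/s
Δx = v₀t + ½at² = 15.7·14.5 + 0.5·0·14.5² = 228 m

Phase 4 (decelerating): v₀ = 15.7 m/s, a = -3.3 m/s².
v = v₀ + at → t = (12 − 15.7) / -3.3 = 1.13 s
v² = v₀² + 2aΔx → Δx = (12² − 15.7²)/(2·-3.3) = 15.6 m
Total time = 5.27 + 2.50 + 14.5 + 1.13 = 23.4 s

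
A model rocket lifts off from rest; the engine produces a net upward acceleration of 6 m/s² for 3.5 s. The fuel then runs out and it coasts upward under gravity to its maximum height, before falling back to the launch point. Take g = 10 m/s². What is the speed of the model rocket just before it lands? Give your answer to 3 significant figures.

34.3 m/s

Phase 1 (powered ascent): v₀ = 0 m/s, a = 6 m/s².
v = v₀ + at = 0 + (6)(3.5) = 21.0 m/s
Δx = v₀t + ½at² = 0·3.5 + 0.5·6·3.5² = 36.8 m

Phase 2 (coasting upward): v₀ = 21.0 m/s, a = -10 m/s².
v = v₀ + at → t = (0 − 21.0) / -10 = 2.10 s
v² = v₀² + 2aΔx → Δx = (0² − 21.0²)/(2·-10) = 22.1 m

Phase 3 (free fall): v₀ = 0 m/s, a = -10 m/s².
Falls 58.8 m from rest: t = √(2·58.8/10) = 3.43 s; v = g·t = 34.3 m/s.
Impact speed = 34.3 m/s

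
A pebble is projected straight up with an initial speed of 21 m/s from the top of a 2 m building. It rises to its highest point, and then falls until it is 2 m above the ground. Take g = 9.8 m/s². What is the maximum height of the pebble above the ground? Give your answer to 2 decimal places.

Phase 1 (rising): v₀ = 21.0 m/s, a = -9.8 m/s².
v = v₀ + at → t = (0 − 21.0) / -9.8 = 2.14 s
v² = v₀² + 2aΔx → Δx = (0² − 21.0²)/(2·-9.8) = 22.5 m
Maximum height = 2 + 22.5 = 24.5 m

24.50 m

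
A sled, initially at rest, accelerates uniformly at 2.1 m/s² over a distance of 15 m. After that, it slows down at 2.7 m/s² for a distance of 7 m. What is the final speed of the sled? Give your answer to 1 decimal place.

5.0 m/s

Phase 1 (accelerating): v₀ = 0 m/s, a = 2.1 m/s².
v² = v₀² + 2aΔx = 0² + 2·2.1·15 = 63.0 → v = 7.94 m/s
t = (v − v₀)/a = (7.94 − 0)/2.1 = 3.78 s

Phase 2 (decelerating): v₀ = 7.94 m/s, a = -2.7 m/s².
v² = v₀² + 2aΔx = 7.94² + 2·-2.7·7 = 25.2 → v = 5.02 m/s
t = (v − v₀)/a = (5.02 − 7.94)/-2.7 = 1.08 s
Final speed = 5.02 m/s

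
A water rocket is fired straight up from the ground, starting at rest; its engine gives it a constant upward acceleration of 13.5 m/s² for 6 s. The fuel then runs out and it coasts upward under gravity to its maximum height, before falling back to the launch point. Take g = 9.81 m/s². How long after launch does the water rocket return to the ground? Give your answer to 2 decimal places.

25.11 s

Phase 1 (powered ascent): v₀ = 0 m/s, a = 13.5 m/s².
v = v₀ + at = 0 + (13.5)(6) = 81.0 m/s
Δx = v₀t + ½at² = 0·6 + 0.5·13.5·6² = 243 m

Phase 2 (coasting upward): v₀ = 81.0 m/s, a = -9.81 m/s².
v = v₀ + at → t = (0 − 81.0) / -9.81 = 8.26 s
v² = v₀² + 2aΔx → Δx = (0² − 81.0²)/(2·-9.81) = 334 m

Phase 3 (free fall): v₀ = 0 m/s, a = -9.81 m/s².
Falls 577 m from rest: t = √(2·577/9.81) = 10.8 s; v = g·t = 106 m/s.
Total time = 6.00 + 8.26 + 10.8 = 25.1 s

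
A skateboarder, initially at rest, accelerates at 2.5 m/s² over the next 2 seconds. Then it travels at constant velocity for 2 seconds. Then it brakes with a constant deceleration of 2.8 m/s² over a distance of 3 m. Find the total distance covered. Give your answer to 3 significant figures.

Phase 1 (accelerating): v₀ = 0 m/s, a = 2.5 m/s².
v = v₀ + at = 0 + (2.5)(2) = 5.00 m/s
Δx = v₀t + ½at² = 0·2 + 0.5·2.5·2² = 5.00 m

Phase 2 (constant speed): v₀ = 5.00 m/s, a = 0 m/s².
v = v₀ + at = 5.00 + (0)(2) = 5.00 m/s
Δx = v₀t + ½at² = 5.00·2 + 0.5·0·2² = 10.0 m

Phase 3 (decelerating): v₀ = 5.00 m/s, a = -2.8 m/s².
v² = v₀² + 2aΔx = 5.00² + 2·-2.8·3 = 8.20 → v = 2.86 m/s
t = (v − v₀)/a = (2.86 − 5.00)/-2.8 = 0.763 s
Total distance = 5.00 + 10.0 + 3.00 = 18.0 m

18.0 m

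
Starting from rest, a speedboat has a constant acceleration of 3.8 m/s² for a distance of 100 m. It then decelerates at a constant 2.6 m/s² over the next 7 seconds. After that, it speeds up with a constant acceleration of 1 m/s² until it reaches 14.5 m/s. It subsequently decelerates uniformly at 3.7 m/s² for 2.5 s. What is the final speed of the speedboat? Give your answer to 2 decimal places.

Phase 1 (accelerating): v₀ = 0 m/s, a = 3.8 m/s².
v² = v₀² + 2aΔx = 0² + 2·3.8·100 = 760 → v = 27.6 m/s
t = (v − v₀)/a = (27.6 − 0)/3.8 = 7.25 s

Phase 2 (decelerating): v₀ = 27.6 m/s, a = -2.6 m/s².
v = v₀ + at = 27.6 + (-2.6)(7) = 9.37 m/s
Δx = v₀t + ½at² = 27.6·7 + 0.5·-2.6·7² = 129 m

Phase 3 (accelerating): v₀ = 9.37 m/s, a = 1 m/s².
v = v₀ + at → t = (14.5 − 9.37) / 1 = 5.13 s
v² = v₀² + 2aΔx → Δx = (14.5² − 9.37²)/(2·1) = 61.2 m

Phase 4 (decelerating): v₀ = 14.5 m/s, a = -3.7 m/s².
v = v₀ + at = 14.5 + (-3.7)(2.5) = 5.25 m/s
Δx = v₀t + ½at² = 14.5·2.5 + 0.5·-3.7·2.5² = 24.7 m
Final speed = 5.25 m/s

5.25 m/s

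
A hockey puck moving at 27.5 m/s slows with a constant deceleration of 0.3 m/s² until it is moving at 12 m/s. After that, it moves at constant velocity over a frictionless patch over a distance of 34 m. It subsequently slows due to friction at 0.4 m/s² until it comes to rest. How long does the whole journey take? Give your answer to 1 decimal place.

84.5 s

Phase 1 (decelerating): v₀ = 27.5 m/s, a = -0.3 m/s².
v = v₀ + at → t = (12 − 27.5) / -0.3 = 51.7 s
v² = v₀² + 2aΔx → Δx = (12² − 27.5²)/(2·-0.3) = 1020 m

Phase 2 (constant speed): v₀ = 12.0 m/s, a = 0 m/s².
Constant speed: t = d/v = 34/12.0 = 2.83 s

Phase 3 (decelerating): v₀ = 12.0 m/s, a = -0.4 m/s².
v = v₀ + at → t = (0 − 12.0) / -0.4 = 30.0 s
v² = v₀² + 2aΔx → Δx = (0² − 12.0²)/(2·-0.4) = 180 m
Total time = 51.7 + 2.83 + 30.0 = 84.5 s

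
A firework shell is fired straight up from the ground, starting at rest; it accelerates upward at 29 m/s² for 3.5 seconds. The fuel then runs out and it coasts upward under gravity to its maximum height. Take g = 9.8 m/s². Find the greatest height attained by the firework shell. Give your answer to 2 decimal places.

Phase 1 (powered ascent): v₀ = 0 m/s, a = 29 m/s².
v = v₀ + at = 0 + (29)(3.5) = 102 m/s
Δx = v₀t + ½at² = 0·3.5 + 0.5·29·3.5² = 178 m

Phase 2 (coasting upward): v₀ = 102 m/s, a = -9.8 m/s².
v = v₀ + at → t = (0 − 102) / -9.8 = 10.4 s
v² = v₀² + 2aΔx → Δx = (0² − 102²)/(2·-9.8) = 526 m
Maximum height = 178 + 526 = 703 m

703.25 m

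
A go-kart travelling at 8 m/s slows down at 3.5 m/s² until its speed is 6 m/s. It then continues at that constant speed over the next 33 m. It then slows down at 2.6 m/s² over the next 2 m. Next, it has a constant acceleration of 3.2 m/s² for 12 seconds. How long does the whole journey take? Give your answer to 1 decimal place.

18.4 s

Phase 1 (decelerating): v₀ = 8.00 m/s, a = -3.5 m/s².
v = v₀ + at → t = (6 − 8.00) / -3.5 = 0.571 s
v² = v₀² + 2aΔx → Δx = (6² − 8.00²)/(2·-3.5) = 4.00 m

Phase 2 (constant speed): v₀ = 6.00 m/s, a = 0 m/s².
Constant speed: t = d/v = 33/6.00 = 5.50 s

Phase 3 (decelerating): v₀ = 6.00 m/s, a = -2.6 m/s².
v² = v₀² + 2aΔx = 6.00² + 2·-2.6·2 = 25.6 → v = 5.06 m/s
t = (v − v₀)/a = (5.06 − 6.00)/-2.6 = 0.362 s

Phase 4 (accelerating): v₀ = 5.06 m/s, a = 3.2 m/s².
v = v₀ + at = 5.06 + (3.2)(12) = 43.5 m/s
Δx = v₀t + ½at² = 5.06·12 + 0.5·3.2·12² = 291 m
Total time = 0.571 + 5.50 + 0.362 + 12.0 = 18.4 s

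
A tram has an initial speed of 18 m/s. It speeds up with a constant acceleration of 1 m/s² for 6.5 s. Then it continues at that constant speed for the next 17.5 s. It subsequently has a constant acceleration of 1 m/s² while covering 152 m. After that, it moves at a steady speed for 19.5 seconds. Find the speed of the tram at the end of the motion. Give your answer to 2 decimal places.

30.07 m/s

Phase 1 (accelerating): v₀ = 18.0 m/s, a = 1 m/s².
v = v₀ + at = 18.0 + (1)(6.5) = 24.5 m/s
Δx = v₀t + ½at² = 18.0·6.5 + 0.5·1·6.5² = 138 m

Phase 2 (constant speed): v₀ = 24.5 m/s, a = 0 m/s².
v = v₀ + at = 24.5 + (0)(17.5) = 24.5 m/s
Δx = v₀t + ½at² = 24.5·17.5 + 0.5·0·17.5² = 429 m

Phase 3 (accelerating): v₀ = 24.5 m/s, a = 1 m/s².
v² = v₀² + 2aΔx = 24.5² + 2·1·152 = 904 → v = 30.1 m/s
t = (v − v₀)/a = (30.1 − 24.5)/1 = 5.57 s

Phase 4 (constant speed): v₀ = 30.1 m/s, a = 0 m/s².
v = v₀ + at = 30.1 + (0)(19.5) = 30.1 m/s
Δx = v₀t + ½at² = 30.1·19.5 + 0.5·0·19.5² = 586 m
Final speed = 30.1 m/s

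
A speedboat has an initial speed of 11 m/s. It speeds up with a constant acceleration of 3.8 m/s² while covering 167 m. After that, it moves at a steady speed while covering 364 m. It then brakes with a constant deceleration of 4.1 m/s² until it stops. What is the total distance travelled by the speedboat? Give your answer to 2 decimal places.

700.54 m

Phase 1 (accelerating): v₀ = 11.0 m/s, a = 3.8 m/s².
v² = v₀² + 2aΔx = 11.0² + 2·3.8·167 = 1390 → v = 37.3 m/s
t = (v − v₀)/a = (37.3 − 11.0)/3.8 = 6.92 s

Phase 2 (constant speed): v₀ = 37.3 m/s, a = 0 m/s².
Constant speed: t = d/v = 364/37.3 = 9.76 s

Phase 3 (decelerating): v₀ = 37.3 m/s, a = -4.1 m/s².
v = v₀ + at → t = (0 − 37.3) / -4.1 = 9.09 s
v² = v₀² + 2aΔx → Δx = (0² − 37.3²)/(2·-4.1) = 170 m
Total distance = 167 + 364 + 170 = 701 m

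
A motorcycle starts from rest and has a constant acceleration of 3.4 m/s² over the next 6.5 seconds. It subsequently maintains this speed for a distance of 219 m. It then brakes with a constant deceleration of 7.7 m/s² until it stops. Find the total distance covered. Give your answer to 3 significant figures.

323 m

Phase 1 (accelerating): v₀ = 0 m/s, a = 3.4 m/s².
v = v₀ + at = 0 + (3.4)(6.5) = 22.1 m/s
Δx = v₀t + ½at² = 0·6.5 + 0.5·3.4·6.5² = 71.8 m

Phase 2 (constant speed): v₀ = 22.1 m/s, a = 0 m/s².
Constant speed: t = d/v = 219/22.1 = 9.91 s

Phase 3 (decelerating): v₀ = 22.1 m/s, a = -7.7 m/s².
v = v₀ + at → t = (0 − 22.1) / -7.7 = 2.87 s
v² = v₀² + 2aΔx → Δx = (0² − 22.1²)/(2·-7.7) = 31.7 m
Total distance = 71.8 + 219 + 31.7 = 323 m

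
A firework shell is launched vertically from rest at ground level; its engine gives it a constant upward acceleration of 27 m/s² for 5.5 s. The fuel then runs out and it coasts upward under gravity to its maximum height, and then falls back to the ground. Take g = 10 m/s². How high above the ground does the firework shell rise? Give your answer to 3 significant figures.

1510 m

Phase 1 (powered ascent): v₀ = 0 m/s, a = 27 m/s².
v = v₀ + at = 0 + (27)(5.5) = 148 m/s
Δx = v₀t + ½at² = 0·5.5 + 0.5·27·5.5² = 408 m

Phase 2 (coasting upward): v₀ = 148 m/s, a = -10 m/s².
v = v₀ + at → t = (0 − 148) / -10 = 14.8 s
v² = v₀² + 2aΔx → Δx = (0² − 148²)/(2·-10) = 1100 m
Maximum height = 408 + 1100 = 1510 m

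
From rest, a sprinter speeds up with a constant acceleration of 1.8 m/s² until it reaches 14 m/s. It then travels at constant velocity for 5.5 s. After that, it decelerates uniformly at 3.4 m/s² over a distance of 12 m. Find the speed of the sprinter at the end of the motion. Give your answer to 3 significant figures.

10.7 m/s

Phase 1 (accelerating): v₀ = 0 m/s, a = 1.8 m/s².
v = v₀ + at → t = (14 − 0) / 1.8 = 7.78 s
v² = v₀² + 2aΔx → Δx = (14² − 0²)/(2·1.8) = 54.4 m

Phase 2 (constant speed): v₀ = 14.0 m/s, a = 0 m/s².
v = v₀ + at = 14.0 + (0)(5.5) = 14.0 m/s
Δx = v₀t + ½at² = 14.0·5.5 + 0.5·0·5.5² = 77.0 m

Phase 3 (decelerating): v₀ = 14.0 m/s, a = -3.4 m/s².
v² = v₀² + 2aΔx = 14.0² + 2·-3.4·12 = 114 → v = 10.7 m/s
t = (v − v₀)/a = (10.7 − 14.0)/-3.4 = 0.972 s
Final speed = 10.7 m/s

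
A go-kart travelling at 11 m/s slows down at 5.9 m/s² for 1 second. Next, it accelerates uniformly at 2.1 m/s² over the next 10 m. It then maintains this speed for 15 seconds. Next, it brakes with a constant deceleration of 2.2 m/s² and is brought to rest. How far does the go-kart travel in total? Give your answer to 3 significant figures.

157 m

Phase 1 (decelerating): v₀ = 11.0 m/s, a = -5.9 m/s².
v = v₀ + at = 11.0 + (-5.9)(1) = 5.10 m/s
Δx = v₀t + ½at² = 11.0·1 + 0.5·-5.9·1² = 8.05 m

Phase 2 (accelerating): v₀ = 5.10 m/s, a = 2.1 m/s².
v² = v₀² + 2aΔx = 5.10² + 2·2.1·10 = 68.0 → v = 8.25 m/s
t = (v − v₀)/a = (8.25 − 5.10)/2.1 = 1.50 s

Phase 3 (constant speed): v₀ = 8.25 m/s, a = 0 m/s².
v = v₀ + at = 8.25 + (0)(15) = 8.25 m/s
Δx = v₀t + ½at² = 8.25·15 + 0.5·0·15² = 124 m

Phase 4 (decelerating): v₀ = 8.25 m/s, a = -2.2 m/s².
v = v₀ + at → t = (0 − 8.25) / -2.2 = 3.75 s
v² = v₀² + 2aΔx → Δx = (0² − 8.25²)/(2·-2.2) = 15.5 m
Total distance = 8.05 + 10.0 + 124 + 15.5 = 157 m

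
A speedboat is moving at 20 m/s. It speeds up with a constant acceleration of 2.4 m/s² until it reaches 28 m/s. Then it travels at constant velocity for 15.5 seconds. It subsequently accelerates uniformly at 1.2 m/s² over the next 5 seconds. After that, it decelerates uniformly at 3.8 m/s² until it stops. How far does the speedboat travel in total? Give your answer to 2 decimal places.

821.11 m

Phase 1 (accelerating): v₀ = 20.0 m/s, a = 2.4 m/s².
v = v₀ + at → t = (28 − 20.0) / 2.4 = 3.33 s
v² = v₀² + 2aΔx → Δx = (28² − 20.0²)/(2·2.4) = 80.0 m

Phase 2 (constant speed): v₀ = 28.0 m/s, a = 0 m/s².
v = v₀ + at = 28.0 + (0)(15.5) = 28.0 m/s
Δx = v₀t + ½at² = 28.0·15.5 + 0.5·0·15.5² = 434 m

Phase 3 (accelerating): v₀ = 28.0 m/s, a = 1.2 m/s².
v = v₀ + at = 28.0 + (1.2)(5) = 34.0 m/s
Δx = v₀t + ½at² = 28.0·5 + 0.5·1.2·5² = 155 m

Phase 4 (decelerating): v₀ = 34.0 m/s, a = -3.8 m/s².
v = v₀ + at → t = (0 − 34.0) / -3.8 = 8.95 s
v² = v₀² + 2aΔx → Δx = (0² − 34.0²)/(2·-3.8) = 152 m
Total distance = 80.0 + 434 + 155 + 152 = 821 m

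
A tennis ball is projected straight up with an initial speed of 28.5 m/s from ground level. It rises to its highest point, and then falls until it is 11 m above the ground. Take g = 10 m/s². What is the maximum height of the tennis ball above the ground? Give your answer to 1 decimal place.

40.6 m

Phase 1 (rising): v₀ = 28.5 m/s, a = -10 m/s².
v = v₀ + at → t = (0 − 28.5) / -10 = 2.85 s
v² = v₀² + 2aΔx → Δx = (0² − 28.5²)/(2·-10) = 40.6 m
Maximum height = 40.6 m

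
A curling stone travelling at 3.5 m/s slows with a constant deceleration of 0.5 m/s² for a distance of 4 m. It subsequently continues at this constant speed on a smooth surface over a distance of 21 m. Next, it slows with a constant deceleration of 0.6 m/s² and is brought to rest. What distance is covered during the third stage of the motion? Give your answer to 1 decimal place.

6.9 m

Phase 1 (decelerating): v₀ = 3.50 m/s, a = -0.5 m/s².
v² = v₀² + 2aΔx = 3.50² + 2·-0.5·4 = 8.25 → v = 2.87 m/s
t = (v − v₀)/a = (2.87 − 3.50)/-0.5 = 1.26 s

Phase 2 (constant speed): v₀ = 2.87 m/s, a = 0 m/s².
Constant speed: t = d/v = 21/2.87 = 7.31 s

Phase 3 (decelerating): v₀ = 2.87 m/s, a = -0.6 m/s².
v = v₀ + at → t = (0 − 2.87) / -0.6 = 4.79 s
v² = v₀² + 2aΔx → Δx = (0² − 2.87²)/(2·-0.6) = 6.88 m
Distance in phase 3 = 6.88 m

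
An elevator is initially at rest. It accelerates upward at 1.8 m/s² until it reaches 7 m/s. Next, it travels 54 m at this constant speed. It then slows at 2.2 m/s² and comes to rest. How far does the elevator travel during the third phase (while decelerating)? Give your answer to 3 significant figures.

11.1 m

Phase 1 (accelerating): v₀ = 0 m/s, a = 1.8 m/s².
v = v₀ + at → t = (7 − 0) / 1.8 = 3.89 s
v² = v₀² + 2aΔx → Δx = (7² − 0²)/(2·1.8) = 13.6 m

Phase 2 (constant speed): v₀ = 7.00 m/s, a = 0 m/s².
Constant speed: t = d/v = 54/7.00 = 7.71 s

Phase 3 (decelerating): v₀ = 7.00 m/s, a = -2.2 m/s².
v = v₀ + at → t = (0 − 7.00) / -2.2 = 3.18 s
v² = v₀² + 2aΔx → Δx = (0² − 7.00²)/(2·-2.2) = 11.1 m
Distance in phase 3 = 11.1 m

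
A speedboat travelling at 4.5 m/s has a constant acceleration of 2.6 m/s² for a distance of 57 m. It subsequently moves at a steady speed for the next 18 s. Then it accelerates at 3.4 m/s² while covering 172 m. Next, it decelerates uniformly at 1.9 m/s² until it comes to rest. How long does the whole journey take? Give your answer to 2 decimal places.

Phase 1 (accelerating): v₀ = 4.50 m/s, a = 2.6 m/s².
v² = v₀² + 2aΔx = 4.50² + 2·2.6·57 = 317 → v = 17.8 m/s
t = (v − v₀)/a = (17.8 − 4.50)/2.6 = 5.11 s

Phase 2 (constant speed): v₀ = 17.8 m/s, a = 0 m/s².
v = v₀ + at = 17.8 + (0)(18) = 17.8 m/s
Δx = v₀t + ½at² = 17.8·18 + 0.5·0·18² = 320 m

Phase 3 (accelerating): v₀ = 17.8 m/s, a = 3.4 m/s².
v² = v₀² + 2aΔx = 17.8² + 2·3.4·172 = 1490 → v = 38.6 m/s
t = (v − v₀)/a = (38.6 − 17.8)/3.4 = 6.11 s

Phase 4 (decelerating): v₀ = 38.6 m/s, a = -1.9 m/s².
v = v₀ + at → t = (0 − 38.6) / -1.9 = 20.3 s
v² = v₀² + 2aΔx → Δx = (0² − 38.6²)/(2·-1.9) = 391 m
Total time = 5.11 + 18.0 + 6.11 + 20.3 = 49.5 s

49.51 s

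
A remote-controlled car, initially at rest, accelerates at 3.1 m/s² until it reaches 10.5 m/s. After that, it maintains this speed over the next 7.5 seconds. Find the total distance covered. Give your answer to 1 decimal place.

Phase 1 (accelerating): v₀ = 0 m/s, a = 3.1 m/s².
v = v₀ + at → t = (10.5 − 0) / 3.1 = 3.39 s
v² = v₀² + 2aΔx → Δx = (10.5² − 0²)/(2·3.1) = 17.8 m

Phase 2 (constant speed): v₀ = 10.5 m/s, a = 0 m/s².
v = v₀ + at = 10.5 + (0)(7.5) = 10.5 m/s
Δx = v₀t + ½at² = 10.5·7.5 + 0.5·0·7.5² = 78.8 m
Total distance = 17.8 + 78.8 = 96.5 m

96.5 m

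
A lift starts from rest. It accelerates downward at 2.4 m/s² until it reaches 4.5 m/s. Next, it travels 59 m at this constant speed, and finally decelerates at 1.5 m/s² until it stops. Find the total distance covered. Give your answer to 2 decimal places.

69.97 m

Phase 1 (accelerating): v₀ = 0 m/s, a = 2.4 m/s².
v = v₀ + at → t = (4.5 − 0) / 2.4 = 1.88 s
v² = v₀² + 2aΔx → Δx = (4.5² − 0²)/(2·2.4) = 4.22 m

Phase 2 (constant speed): v₀ = 4.50 m/s, a = 0 m/s².
Constant speed: t = d/v = 59/4.50 = 13.1 s

Phase 3 (decelerating): v₀ = 4.50 m/s, a = -1.5 m/s².
v = v₀ + at → t = (0 − 4.50) / -1.5 = 3.00 s
v² = v₀² + 2aΔx → Δx = (0² − 4.50²)/(2·-1.5) = 6.75 m
Total distance = 4.22 + 59.0 + 6.75 = 70.0 m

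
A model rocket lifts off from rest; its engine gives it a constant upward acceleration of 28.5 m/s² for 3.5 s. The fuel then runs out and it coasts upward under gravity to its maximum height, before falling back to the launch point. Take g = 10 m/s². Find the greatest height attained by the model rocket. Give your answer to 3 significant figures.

Phase 1 (powered ascent): v₀ = 0 m/s, a = 28.5 m/s².
v = v₀ + at = 0 + (28.5)(3.5) = 99.8 m/s
Δx = v₀t + ½at² = 0·3.5 + 0.5·28.5·3.5² = 175 m

Phase 2 (coasting upward): v₀ = 99.8 m/s, a = -10 m/s².
v = v₀ + at → t = (0 − 99.8) / -10 = 9.97 s
v² = v₀² + 2aΔx → Δx = (0² − 99.8²)/(2·-10) = 498 m
Maximum height = 175 + 498 = 672 m

672 m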